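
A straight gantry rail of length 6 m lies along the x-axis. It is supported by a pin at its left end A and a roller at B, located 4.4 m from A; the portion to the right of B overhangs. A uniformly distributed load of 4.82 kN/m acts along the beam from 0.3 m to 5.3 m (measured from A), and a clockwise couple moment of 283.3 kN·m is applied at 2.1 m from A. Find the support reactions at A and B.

A_x = 0, A_y = -55.62 kN, B_y = 79.72 kN

Resultant of the distributed load: 4.82 × 5 = 24.1 kN at 2.8 m from A.
ΣM about A: B_y·4.4 − (4.82·5)·2.8 − 283.3 = 0 → B_y = 350.78/4.4 = 79.7227 ≈ 79.72 kN.
ΣF_y = 0: A_y + 79.7227 − 4.82·5 = 0 → A_y = -55.62 kN.
ΣF_x = 0: no horizontal applied forces, so A_x = 0.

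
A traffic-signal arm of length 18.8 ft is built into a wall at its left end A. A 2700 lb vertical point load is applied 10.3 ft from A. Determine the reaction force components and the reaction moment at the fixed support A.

ΣF_x = 0: A_x = 0.
ΣF_y = 0: A_y − 2700 = 0 → A_y = 2700 lb.
ΣM about A: M_A − 2700·10.3 = 0 → M_A = 27810 lb·ft.

A_x = 0, A_y = 2700 lb, M_A = 27810 lb·ft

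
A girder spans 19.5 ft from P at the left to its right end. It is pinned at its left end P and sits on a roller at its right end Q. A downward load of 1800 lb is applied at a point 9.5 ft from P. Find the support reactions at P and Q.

P_x = 0, P_y = 923.1 lb, Q_y = 876.9 lb

Moments about P: Q_y·19.5 − 1800·9.5 = 0 → Q_y = 17100/19.5 = 876.923 ≈ 876.9 lb.
ΣF_y = 0: P_y + 876.923 − 1800 = 0 → P_y = 923.1 lb.
ΣF_x = 0: no horizontal applied forces, so P_x = 0.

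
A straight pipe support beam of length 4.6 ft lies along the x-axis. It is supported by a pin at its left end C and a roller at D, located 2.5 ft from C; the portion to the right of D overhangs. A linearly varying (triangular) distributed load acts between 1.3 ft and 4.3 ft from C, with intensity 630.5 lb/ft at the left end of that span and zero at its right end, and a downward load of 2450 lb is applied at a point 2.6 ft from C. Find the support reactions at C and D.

Resultant of the triangular load: ½ × 630.5 × 3 = 945.75 lb, acting at 2.3 ft from C (one-third of the span from the peak).
Taking moments about C: D_y·2.5 − (½·630.5·3)·2.3 − 2450·2.6 = 0 → D_y = 8545.225/2.5 = 3418.09 ≈ 3418 lb.
ΣF_y = 0: C_y + 3418.09 − ½·630.5·3 − 2450 = 0 → C_y = -22.34 lb.
ΣF_x = 0: no horizontal applied forces, so C_x = 0.

C_x = 0, C_y = -22.34 lb, D_y = 3418 lb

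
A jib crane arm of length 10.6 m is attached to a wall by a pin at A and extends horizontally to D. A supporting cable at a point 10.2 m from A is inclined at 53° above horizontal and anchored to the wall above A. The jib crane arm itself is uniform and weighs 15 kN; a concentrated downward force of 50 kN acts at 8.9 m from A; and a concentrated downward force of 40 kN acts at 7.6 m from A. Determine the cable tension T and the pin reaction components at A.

T = 101.7 kN, A_x = 61.21 kN, A_y = 23.77 kN

ΣM about A: T·sin53°·10.2 − 15·5.3 − 50·8.9 − 40·7.6 = 0 → T = 828.5/(10.2·0.798636) = 101.705 ≈ 101.7 kN.
ΣF_x = 0: A_x − T·cos53° = 0 → A_x = 101.705 × 0.601815 = 61.21 kN.
ΣF_y = 0: A_y + T·sin53° − 15 − 50 − 40 = 0 → A_y = 105 − 101.705 × 0.798636 = 23.77 kN.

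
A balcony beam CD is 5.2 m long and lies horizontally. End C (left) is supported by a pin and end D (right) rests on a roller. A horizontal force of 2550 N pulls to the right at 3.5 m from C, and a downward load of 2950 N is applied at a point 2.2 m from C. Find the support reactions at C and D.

C_x = -2550 N, C_y = 1702 N, D_y = 1248 N

ΣM about C: D_y·5.2 − 2950·2.2 = 0 → D_y = 6490/5.2 = 1248.08 ≈ 1248 N.
ΣF_y = 0: C_y + 1248.08 − 2950 = 0 → C_y = 1702 N.
ΣF_x = 0: C_x + 2550 = 0 → C_x = -2550 N.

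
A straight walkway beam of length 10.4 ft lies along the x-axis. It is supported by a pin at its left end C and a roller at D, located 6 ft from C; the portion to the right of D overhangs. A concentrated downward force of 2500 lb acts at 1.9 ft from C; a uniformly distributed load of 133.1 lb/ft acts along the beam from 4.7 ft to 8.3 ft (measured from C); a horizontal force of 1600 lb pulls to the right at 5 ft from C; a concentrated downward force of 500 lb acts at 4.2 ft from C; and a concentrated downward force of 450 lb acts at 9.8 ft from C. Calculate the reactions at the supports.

C_x = -1600 lb, C_y = 1533 lb, D_y = 2396 lb

Resultant of the distributed load: 133.1 × 3.6 = 479.16 lb at 6.5 ft from C.
Taking moments about C: D_y·6 − 2500·1.9 − (133.1·3.6)·6.5 − 500·4.2 − 450·9.8 = 0 → D_y = 14374.54/6 = 2395.76 ≈ 2396 lb.
ΣF_y = 0: C_y + 2395.76 − 2500 − 133.1·3.6 − 500 − 450 = 0 → C_y = 1533 lb.
ΣF_x = 0: C_x + 1600 = 0 → C_x = -1600 lb.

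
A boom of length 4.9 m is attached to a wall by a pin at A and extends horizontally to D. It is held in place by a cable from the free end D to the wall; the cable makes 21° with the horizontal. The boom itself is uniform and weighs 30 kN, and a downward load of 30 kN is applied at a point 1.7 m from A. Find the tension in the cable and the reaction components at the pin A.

T = 70.90 kN, A_x = 66.19 kN, A_y = 34.59 kN

ΣM about A: T·sin21°·4.9 − 30·2.45 − 30·1.7 = 0 → T = 124.5/(4.9·0.358368) = 70.8996 ≈ 70.90 kN.
ΣF_x = 0: A_x − T·cos21° = 0 → A_x = 70.8996 × 0.93358 = 66.19 kN.
ΣF_y = 0: A_y + T·sin21° − 30 − 30 = 0 → A_y = 60 − 70.8996 × 0.358368 = 34.59 kN.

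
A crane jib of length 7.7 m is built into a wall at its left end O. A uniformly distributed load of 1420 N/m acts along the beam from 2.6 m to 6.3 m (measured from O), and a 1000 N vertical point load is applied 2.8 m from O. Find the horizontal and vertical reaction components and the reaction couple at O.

Resultant of the distributed load: 1420 × 3.7 = 5254 N at 4.45 m from O.
ΣF_x = 0: O_x = 0.
ΣF_y = 0: O_y − 1420·3.7 − 1000 = 0 → O_y = 6254 N.
ΣM about O: M_O − (1420·3.7)·4.45 − 1000·2.8 = 0 → M_O = 26180 N·m.

O_x = 0, O_y = 6254 N, M_O = 26180 N·m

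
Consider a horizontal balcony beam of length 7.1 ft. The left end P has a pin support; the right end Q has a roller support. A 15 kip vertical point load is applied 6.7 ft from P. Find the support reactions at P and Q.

Moments about P: Q_y·7.1 − 15·6.7 = 0 → Q_y = 100.5/7.1 = 14.1549 ≈ 14.15 kip.
ΣF_y = 0: P_y + 14.1549 − 15 = 0 → P_y = 0.8451 kip.
ΣF_x = 0: no horizontal applied forces, so P_x = 0.

P_x = 0, P_y = 0.8451 kip, Q_y = 14.15 kip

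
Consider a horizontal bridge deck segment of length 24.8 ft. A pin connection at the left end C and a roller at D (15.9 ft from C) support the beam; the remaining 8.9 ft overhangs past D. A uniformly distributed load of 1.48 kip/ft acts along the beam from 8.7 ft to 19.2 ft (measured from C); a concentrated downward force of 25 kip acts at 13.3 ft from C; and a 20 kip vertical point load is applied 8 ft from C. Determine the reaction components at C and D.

C_x = 0, C_y = 15.93 kip, D_y = 44.61 kip

Resultant of the distributed load: 1.48 × 10.5 = 15.54 kip at 13.95 ft from C.
Taking moments about C: D_y·15.9 − (1.48·10.5)·13.95 − 25·13.3 − 20·8 = 0 → D_y = 709.283/15.9 = 44.609 ≈ 44.61 kip.
ΣF_y = 0: C_y + 44.609 − 1.48·10.5 − 25 − 20 = 0 → C_y = 15.93 kip.
ΣF_x = 0: no horizontal applied forces, so C_x = 0.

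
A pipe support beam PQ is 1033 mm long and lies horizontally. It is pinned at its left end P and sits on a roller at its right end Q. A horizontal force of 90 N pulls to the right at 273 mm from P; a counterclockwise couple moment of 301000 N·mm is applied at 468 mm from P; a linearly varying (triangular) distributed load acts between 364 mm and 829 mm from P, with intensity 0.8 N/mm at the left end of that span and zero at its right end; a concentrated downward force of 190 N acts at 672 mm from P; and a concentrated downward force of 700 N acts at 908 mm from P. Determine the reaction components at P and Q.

P_x = -90.00 N, P_y = 535.0 N, Q_y = 541.0 N

Resultant of the triangular load: ½ × 0.8 × 465 = 186 N, acting at 519 mm from P (one-third of the span from the peak).
Taking moments about P: Q_y·1033 + 301000 − (½·0.8·465)·519 − 190·672 − 700·908 = 0 → Q_y = 558814/1033 = 540.962 ≈ 541.0 N.
ΣF_y = 0: P_y + 540.962 − ½·0.8·465 − 190 − 700 = 0 → P_y = 535.0 N.
ΣF_x = 0: P_x + 90 = 0 → P_x = -90.00 N.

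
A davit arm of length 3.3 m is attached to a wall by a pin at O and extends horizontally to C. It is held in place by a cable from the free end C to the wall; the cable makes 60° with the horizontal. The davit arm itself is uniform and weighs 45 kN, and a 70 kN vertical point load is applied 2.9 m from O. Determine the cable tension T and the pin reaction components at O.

T = 97.01 kN, O_x = 48.51 kN, O_y = 30.98 kN

ΣM about O: T·sin60°·3.3 − 45·1.65 − 70·2.9 = 0 → T = 277.25/(3.3·0.866025) = 97.0124 ≈ 97.01 kN.
ΣF_x = 0: O_x − T·cos60° = 0 → O_x = 97.0124 × 0.5 = 48.51 kN.
ΣF_y = 0: O_y + T·sin60° − 45 − 70 = 0 → O_y = 115 − 97.0124 × 0.866025 = 30.98 kN.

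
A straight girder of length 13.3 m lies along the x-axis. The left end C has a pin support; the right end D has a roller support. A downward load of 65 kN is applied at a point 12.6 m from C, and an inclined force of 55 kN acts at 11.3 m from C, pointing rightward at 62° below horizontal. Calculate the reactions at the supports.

C_x = -25.82 kN, C_y = 10.72 kN, D_y = 102.8 kN

Taking moments about C: D_y·13.3 − 65·12.6 − 55·sin62°·11.3 = 0 → D_y = 1367.75/13.3 = 102.838 ≈ 102.8 kN.
ΣF_y = 0: C_y + 102.838 − 65 − 55·sin62° = 0 → C_y = 10.72 kN.
ΣF_x = 0: C_x + 55·cos62° = 0 → C_x = -25.82 kN.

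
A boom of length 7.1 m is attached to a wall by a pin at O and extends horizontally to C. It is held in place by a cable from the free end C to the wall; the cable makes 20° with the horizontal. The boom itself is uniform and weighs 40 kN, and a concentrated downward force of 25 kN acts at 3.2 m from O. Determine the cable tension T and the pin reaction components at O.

ΣM about O: T·sin20°·7.1 − 40·3.55 − 25·3.2 = 0 → T = 222/(7.1·0.34202) = 91.4204 ≈ 91.42 kN.
ΣF_x = 0: O_x − T·cos20° = 0 → O_x = 91.4204 × 0.939693 = 85.91 kN.
ΣF_y = 0: O_y + T·sin20° − 40 − 25 = 0 → O_y = 65 − 91.4204 × 0.34202 = 33.73 kN.

T = 91.42 kN, O_x = 85.91 kN, O_y = 33.73 kN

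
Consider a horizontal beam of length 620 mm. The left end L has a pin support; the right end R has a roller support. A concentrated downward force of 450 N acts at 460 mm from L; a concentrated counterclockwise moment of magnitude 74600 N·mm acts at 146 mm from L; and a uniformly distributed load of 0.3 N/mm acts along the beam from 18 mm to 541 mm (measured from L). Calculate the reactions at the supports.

L_x = 0, L_y = 322.6 N, R_y = 284.3 N

Resultant of the distributed load: 0.3 × 523 = 156.9 N at 279.5 mm from L.
Taking moments about L: R_y·620 − 450·460 + 74600 − (0.3·523)·279.5 = 0 → R_y = 176253.55/620 = 284.28 ≈ 284.3 N.
ΣF_y = 0: L_y + 284.28 − 450 − 0.3·523 = 0 → L_y = 322.6 N.
ΣF_x = 0: no horizontal applied forces, so L_x = 0.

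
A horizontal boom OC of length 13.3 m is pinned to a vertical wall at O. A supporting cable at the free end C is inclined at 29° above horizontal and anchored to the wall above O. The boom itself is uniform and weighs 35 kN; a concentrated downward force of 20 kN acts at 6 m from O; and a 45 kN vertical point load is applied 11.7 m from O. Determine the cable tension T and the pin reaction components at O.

T = 136.4 kN, O_x = 119.3 kN, O_y = 33.89 kN

ΣM about O: T·sin29°·13.3 − 35·6.65 − 20·6 − 45·11.7 = 0 → T = 879.25/(13.3·0.48481) = 136.361 ≈ 136.4 kN.
ΣF_x = 0: O_x − T·cos29° = 0 → O_x = 136.361 × 0.87462 = 119.3 kN.
ΣF_y = 0: O_y + T·sin29° − 35 − 20 − 45 = 0 → O_y = 100 − 136.361 × 0.48481 = 33.89 kN.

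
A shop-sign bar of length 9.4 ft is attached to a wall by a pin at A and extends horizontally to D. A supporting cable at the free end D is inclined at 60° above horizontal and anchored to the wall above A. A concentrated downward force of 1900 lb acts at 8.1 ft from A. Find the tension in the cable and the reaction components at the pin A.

T = 1891 lb, A_x = 945.3 lb, A_y = 262.8 lb

ΣM about A: T·sin60°·9.4 − 1900·8.1 = 0 → T = 15390/(9.4·0.866025) = 1890.52 ≈ 1891 lb.
ΣF_x = 0: A_x − T·cos60° = 0 → A_x = 1890.52 × 0.5 = 945.3 lb.
ΣF_y = 0: A_y + T·sin60° − 1900 = 0 → A_y = 1900 − 1890.52 × 0.866025 = 262.8 lb.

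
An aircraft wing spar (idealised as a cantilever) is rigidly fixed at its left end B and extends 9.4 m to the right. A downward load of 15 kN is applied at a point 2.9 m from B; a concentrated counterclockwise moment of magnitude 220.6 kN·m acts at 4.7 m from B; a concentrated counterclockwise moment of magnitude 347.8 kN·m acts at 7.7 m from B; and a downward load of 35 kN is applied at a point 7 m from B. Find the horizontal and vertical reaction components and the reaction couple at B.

B_x = 0, B_y = 50.00 kN, M_B = -279.9 kN·m

ΣF_x = 0: B_x = 0.
ΣF_y = 0: B_y − 15 − 35 = 0 → B_y = 50.00 kN.
ΣM about B: M_B − 15·2.9 + 220.6 + 347.8 − 35·7 = 0 → M_B = -279.9 kN·m.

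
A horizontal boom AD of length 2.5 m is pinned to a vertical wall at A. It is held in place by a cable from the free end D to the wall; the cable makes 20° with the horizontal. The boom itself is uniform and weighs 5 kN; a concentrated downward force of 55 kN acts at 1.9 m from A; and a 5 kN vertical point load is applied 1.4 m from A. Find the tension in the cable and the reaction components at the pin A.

T = 137.7 kN, A_x = 129.4 kN, A_y = 17.90 kN

ΣM about A: T·sin20°·2.5 − 5·1.25 − 55·1.9 − 5·1.4 = 0 → T = 117.75/(2.5·0.34202) = 137.711 ≈ 137.7 kN.
ΣF_x = 0: A_x − T·cos20° = 0 → A_x = 137.711 × 0.939693 = 129.4 kN.
ΣF_y = 0: A_y + T·sin20° − 5 − 55 − 5 = 0 → A_y = 65 − 137.711 × 0.34202 = 17.90 kN.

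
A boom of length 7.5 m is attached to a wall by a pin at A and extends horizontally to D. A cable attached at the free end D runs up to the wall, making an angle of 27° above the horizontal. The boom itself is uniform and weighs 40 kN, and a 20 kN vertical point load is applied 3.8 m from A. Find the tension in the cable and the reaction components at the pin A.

T = 66.37 kN, A_x = 59.14 kN, A_y = 29.87 kN

ΣM about A: T·sin27°·7.5 − 40·3.75 − 20·3.8 = 0 → T = 226/(7.5·0.45399) = 66.3744 ≈ 66.37 kN.
ΣF_x = 0: A_x − T·cos27° = 0 → A_x = 66.3744 × 0.891007 = 59.14 kN.
ΣF_y = 0: A_y + T·sin27° − 40 − 20 = 0 → A_y = 60 − 66.3744 × 0.45399 = 29.87 kN.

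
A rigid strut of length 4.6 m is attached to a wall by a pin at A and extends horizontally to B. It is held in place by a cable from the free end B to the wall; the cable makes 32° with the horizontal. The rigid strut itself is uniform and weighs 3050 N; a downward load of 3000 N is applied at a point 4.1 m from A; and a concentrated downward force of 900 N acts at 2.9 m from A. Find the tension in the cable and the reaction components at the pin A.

ΣM about A: T·sin32°·4.6 − 3050·2.3 − 3000·4.1 − 900·2.9 = 0 → T = 21925/(4.6·0.529919) = 8994.4 ≈ 8994 N.
ΣF_x = 0: A_x − T·cos32° = 0 → A_x = 8994.4 × 0.848048 = 7628 N.
ΣF_y = 0: A_y + T·sin32° − 3050 − 3000 − 900 = 0 → A_y = 6950 − 8994.4 × 0.529919 = 2184 N.

T = 8994 N, A_x = 7628 N, A_y = 2184 N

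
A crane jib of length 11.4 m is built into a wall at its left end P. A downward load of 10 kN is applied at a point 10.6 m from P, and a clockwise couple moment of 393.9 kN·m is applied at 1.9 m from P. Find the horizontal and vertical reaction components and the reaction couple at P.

ΣF_x = 0: P_x = 0.
ΣF_y = 0: P_y − 10 = 0 → P_y = 10.00 kN.
ΣM about P: M_P − 10·10.6 − 393.9 = 0 → M_P = 499.9 kN·m.

P_x = 0, P_y = 10.00 kN, M_P = 499.9 kN·m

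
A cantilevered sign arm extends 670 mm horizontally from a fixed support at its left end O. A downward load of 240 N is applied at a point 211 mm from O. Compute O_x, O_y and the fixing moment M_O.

O_x = 0, O_y = 240.0 N, M_O = 50640 N·mm

ΣF_x = 0: O_x = 0.
ΣF_y = 0: O_y − 240 = 0 → O_y = 240.0 N.
ΣM about O: M_O − 240·211 = 0 → M_O = 50640 N·mm.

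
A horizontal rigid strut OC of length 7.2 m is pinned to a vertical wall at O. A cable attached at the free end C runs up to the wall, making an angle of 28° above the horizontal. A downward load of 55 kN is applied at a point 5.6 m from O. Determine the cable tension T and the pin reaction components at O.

ΣM about O: T·sin28°·7.2 − 55·5.6 = 0 → T = 308/(7.2·0.469472) = 91.1189 ≈ 91.12 kN.
ΣF_x = 0: O_x − T·cos28° = 0 → O_x = 91.1189 × 0.882948 = 80.45 kN.
ΣF_y = 0: O_y + T·sin28° − 55 = 0 → O_y = 55 − 91.1189 × 0.469472 = 12.22 kN.

T = 91.12 kN, O_x = 80.45 kN, O_y = 12.22 kN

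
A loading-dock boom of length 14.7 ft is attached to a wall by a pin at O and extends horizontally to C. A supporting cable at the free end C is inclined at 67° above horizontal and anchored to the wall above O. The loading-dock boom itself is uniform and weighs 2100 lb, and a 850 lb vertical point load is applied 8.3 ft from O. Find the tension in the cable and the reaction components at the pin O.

ΣM about O: T·sin67°·14.7 − 2100·7.35 − 850·8.3 = 0 → T = 22490/(14.7·0.920505) = 1662.06 ≈ 1662 lb.
ΣF_x = 0: O_x − T·cos67° = 0 → O_x = 1662.06 × 0.390731 = 649.4 lb.
ΣF_y = 0: O_y + T·sin67° − 2100 − 850 = 0 → O_y = 2950 − 1662.06 × 0.920505 = 1420 lb.

T = 1662 lb, O_x = 649.4 lb, O_y = 1420 lb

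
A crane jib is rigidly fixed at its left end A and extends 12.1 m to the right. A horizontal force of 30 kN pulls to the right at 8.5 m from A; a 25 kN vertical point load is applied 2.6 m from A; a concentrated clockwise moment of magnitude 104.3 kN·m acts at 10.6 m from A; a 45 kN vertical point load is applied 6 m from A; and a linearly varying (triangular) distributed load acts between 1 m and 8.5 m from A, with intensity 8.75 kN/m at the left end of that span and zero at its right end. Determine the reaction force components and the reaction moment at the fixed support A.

A_x = -30.00 kN, A_y = 102.8 kN, M_A = 554.1 kN·m

Resultant of the triangular load: ½ × 8.75 × 7.5 = 32.8125 kN, acting at 3.5 m from A (one-third of the span from the peak).
ΣF_x = 0: A_x + 30 = 0 → A_x = -30.00 kN.
ΣF_y = 0: A_y − 25 − 45 − ½·8.75·7.5 = 0 → A_y = 102.8 kN.
ΣM about A: M_A − 25·2.6 − 104.3 − 45·6 − (½·8.75·7.5)·3.5 = 0 → M_A = 554.1 kN·m.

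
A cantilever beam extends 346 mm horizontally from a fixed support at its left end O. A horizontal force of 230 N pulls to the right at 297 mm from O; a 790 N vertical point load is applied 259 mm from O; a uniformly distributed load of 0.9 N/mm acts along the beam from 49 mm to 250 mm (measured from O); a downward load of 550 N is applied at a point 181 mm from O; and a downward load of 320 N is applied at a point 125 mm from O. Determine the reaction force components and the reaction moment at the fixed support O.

Resultant of the distributed load: 0.9 × 201 = 180.9 N at 149.5 mm from O.
ΣF_x = 0: O_x + 230 = 0 → O_x = -230.0 N.
ΣF_y = 0: O_y − 790 − 0.9·201 − 550 − 320 = 0 → O_y = 1841 N.
ΣM about O: M_O − 790·259 − (0.9·201)·149.5 − 550·181 − 320·125 = 0 → M_O = 371200 N·mm.

O_x = -230.0 N, O_y = 1841 N, M_O = 371200 N·mm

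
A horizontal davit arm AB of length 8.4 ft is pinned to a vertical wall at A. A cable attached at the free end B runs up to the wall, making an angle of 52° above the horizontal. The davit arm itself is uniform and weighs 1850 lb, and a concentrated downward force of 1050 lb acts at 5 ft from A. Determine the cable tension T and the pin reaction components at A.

ΣM about A: T·sin52°·8.4 − 1850·4.2 − 1050·5 = 0 → T = 13020/(8.4·0.788011) = 1966.98 ≈ 1967 lb.
ΣF_x = 0: A_x − T·cos52° = 0 → A_x = 1966.98 × 0.615661 = 1211 lb.
ΣF_y = 0: A_y + T·sin52° − 1850 − 1050 = 0 → A_y = 2900 − 1966.98 × 0.788011 = 1350 lb.

T = 1967 lb, A_x = 1211 lb, A_y = 1350 lb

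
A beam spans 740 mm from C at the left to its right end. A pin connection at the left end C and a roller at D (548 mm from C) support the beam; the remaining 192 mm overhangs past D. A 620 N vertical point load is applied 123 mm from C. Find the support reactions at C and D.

C_x = 0, C_y = 480.8 N, D_y = 139.2 N

ΣM about C: D_y·548 − 620·123 = 0 → D_y = 76260/548 = 139.161 ≈ 139.2 N.
ΣF_y = 0: C_y + 139.161 − 620 = 0 → C_y = 480.8 N.
ΣF_x = 0: no horizontal applied forces, so C_x = 0.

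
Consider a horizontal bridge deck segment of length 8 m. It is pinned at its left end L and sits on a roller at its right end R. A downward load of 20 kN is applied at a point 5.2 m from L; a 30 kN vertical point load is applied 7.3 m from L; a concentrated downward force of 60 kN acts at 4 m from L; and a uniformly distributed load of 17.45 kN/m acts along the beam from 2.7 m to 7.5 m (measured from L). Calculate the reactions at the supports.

Resultant of the distributed load: 17.45 × 4.8 = 83.76 kN at 5.1 m from L.
Moments about L: R_y·8 − 20·5.2 − 30·7.3 − 60·4 − (17.45·4.8)·5.1 = 0 → R_y = 990.176/8 = 123.772 ≈ 123.8 kN.
ΣF_y = 0: L_y + 123.772 − 20 − 30 − 60 − 17.45·4.8 = 0 → L_y = 69.99 kN.
ΣF_x = 0: no horizontal applied forces, so L_x = 0.

L_x = 0, L_y = 69.99 kN, R_y = 123.8 kN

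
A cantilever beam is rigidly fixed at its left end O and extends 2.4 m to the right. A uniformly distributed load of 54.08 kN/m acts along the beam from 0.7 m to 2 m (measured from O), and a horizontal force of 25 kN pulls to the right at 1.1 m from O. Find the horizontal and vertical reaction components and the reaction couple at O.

O_x = -25.00 kN, O_y = 70.30 kN, M_O = 94.91 kN·m

Resultant of the distributed load: 54.08 × 1.3 = 70.304 kN at 1.35 m from O.
ΣF_x = 0: O_x + 25 = 0 → O_x = -25.00 kN.
ΣF_y = 0: O_y − 54.08·1.3 = 0 → O_y = 70.30 kN.
ΣM about O: M_O − (54.08·1.3)·1.35 = 0 → M_O = 94.91 kN·m.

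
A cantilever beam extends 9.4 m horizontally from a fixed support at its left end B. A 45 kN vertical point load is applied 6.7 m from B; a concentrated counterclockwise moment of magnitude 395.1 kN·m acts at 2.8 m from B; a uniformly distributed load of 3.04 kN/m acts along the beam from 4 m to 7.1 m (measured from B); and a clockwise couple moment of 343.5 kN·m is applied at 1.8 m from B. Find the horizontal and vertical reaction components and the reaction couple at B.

Resultant of the distributed load: 3.04 × 3.1 = 9.424 kN at 5.55 m from B.
ΣF_x = 0: B_x = 0.
ΣF_y = 0: B_y − 45 − 3.04·3.1 = 0 → B_y = 54.42 kN.
ΣM about B: M_B − 45·6.7 + 395.1 − (3.04·3.1)·5.55 − 343.5 = 0 → M_B = 302.2 kN·m.

B_x = 0, B_y = 54.42 kN, M_B = 302.2 kN·m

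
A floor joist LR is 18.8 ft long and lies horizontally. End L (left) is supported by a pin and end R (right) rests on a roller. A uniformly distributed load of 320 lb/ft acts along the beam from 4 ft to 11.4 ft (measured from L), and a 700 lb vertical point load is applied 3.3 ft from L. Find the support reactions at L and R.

Resultant of the distributed load: 320 × 7.4 = 2368 lb at 7.7 ft from L.
Moments about L: R_y·18.8 − (320·7.4)·7.7 − 700·3.3 = 0 → R_y = 20543.6/18.8 = 1092.74 ≈ 1093 lb.
ΣF_y = 0: L_y + 1092.74 − 320·7.4 − 700 = 0 → L_y = 1975 lb.
ΣF_x = 0: no horizontal applied forces, so L_x = 0.

L_x = 0, L_y = 1975 lb, R_y = 1093 lb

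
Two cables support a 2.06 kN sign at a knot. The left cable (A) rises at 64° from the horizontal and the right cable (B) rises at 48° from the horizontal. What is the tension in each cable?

T_A = 1.487 kN, T_B = 0.9740 kN

ΣF_x = 0: −T_A·cos64° + T_B·cos48° = 0 → T_B = 0.655135·T_A.
ΣF_y = 0: T_A·sin64° + T_B·sin48° = 2.06.
Substitute: T_A·(0.898794 + 0.655135·0.743145) = 2.06 → T_A = 1.48666 ≈ 1.487 kN.
Then T_B = 0.655135 × 1.48666 = 0.9740 kN.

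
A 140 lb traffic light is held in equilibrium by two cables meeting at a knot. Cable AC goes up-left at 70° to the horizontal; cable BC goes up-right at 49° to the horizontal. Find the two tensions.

ΣF_x = 0: −T_AC·cos70° + T_BC·cos49° = 0 → T_BC = 0.521325·T_AC.
ΣF_y = 0: T_AC·sin70° + T_BC·sin49° = 140.
Substitute: T_AC·(0.939693 + 0.521325·0.75471) = 140 → T_AC = 105.015 ≈ 105.0 lb.
Then T_BC = 0.521325 × 105.015 = 54.75 lb.

T_AC = 105.0 lb, T_BC = 54.75 lb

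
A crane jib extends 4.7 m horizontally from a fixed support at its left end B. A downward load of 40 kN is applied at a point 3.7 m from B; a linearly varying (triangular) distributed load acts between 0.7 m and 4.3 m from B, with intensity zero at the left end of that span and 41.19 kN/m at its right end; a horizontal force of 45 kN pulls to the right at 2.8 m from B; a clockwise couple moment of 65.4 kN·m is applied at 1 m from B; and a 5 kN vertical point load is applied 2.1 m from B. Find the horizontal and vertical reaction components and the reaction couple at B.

B_x = -45.00 kN, B_y = 119.1 kN, M_B = 453.7 kN·m

Resultant of the triangular load: ½ × 41.19 × 3.6 = 74.142 kN, acting at 3.1 m from B (one-third of the span from the peak).
ΣF_x = 0: B_x + 45 = 0 → B_x = -45.00 kN.
ΣF_y = 0: B_y − 40 − ½·41.19·3.6 − 5 = 0 → B_y = 119.1 kN.
ΣM about B: M_B − 40·3.7 − (½·41.19·3.6)·3.1 − 65.4 − 5·2.1 = 0 → M_B = 453.7 kN·m.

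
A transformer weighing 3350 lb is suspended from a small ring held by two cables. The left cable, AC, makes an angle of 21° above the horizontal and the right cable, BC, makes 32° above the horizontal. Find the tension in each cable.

T_AC = 3557 lb, T_BC = 3916 lb

ΣF_x = 0: −T_AC·cos21° + T_BC·cos32° = 0 → T_BC = 1.10086·T_AC.
ΣF_y = 0: T_AC·sin21° + T_BC·sin32° = 3350.
Substitute: T_AC·(0.358368 + 1.10086·0.529919) = 3350 → T_AC = 3557.27 ≈ 3557 lb.
Then T_BC = 1.10086 × 3557.27 = 3916 lb.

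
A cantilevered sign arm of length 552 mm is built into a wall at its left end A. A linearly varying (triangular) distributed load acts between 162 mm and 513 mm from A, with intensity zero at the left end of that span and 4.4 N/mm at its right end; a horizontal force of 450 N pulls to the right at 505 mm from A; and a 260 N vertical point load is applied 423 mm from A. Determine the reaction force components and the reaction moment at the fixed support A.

A_x = -450.0 N, A_y = 1032 N, M_A = 415800 N·mm

Resultant of the triangular load: ½ × 4.4 × 351 = 772.2 N, acting at 396 mm from A (one-third of the span from the peak).
ΣF_x = 0: A_x + 450 = 0 → A_x = -450.0 N.
ΣF_y = 0: A_y − ½·4.4·351 − 260 = 0 → A_y = 1032 N.
ΣM about A: M_A − (½·4.4·351)·396 − 260·423 = 0 → M_A = 415800 N·mm.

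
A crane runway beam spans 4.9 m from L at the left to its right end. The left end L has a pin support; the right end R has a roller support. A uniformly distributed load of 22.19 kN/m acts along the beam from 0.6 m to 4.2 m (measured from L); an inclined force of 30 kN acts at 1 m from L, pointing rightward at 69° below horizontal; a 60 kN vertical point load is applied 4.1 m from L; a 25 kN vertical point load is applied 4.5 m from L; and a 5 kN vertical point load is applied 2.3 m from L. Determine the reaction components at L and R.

L_x = -10.75 kN, L_y = 77.54 kN, R_y = 120.4 kN

Resultant of the distributed load: 22.19 × 3.6 = 79.884 kN at 2.4 m from L.
Taking moments about L: R_y·4.9 − (22.19·3.6)·2.4 − 30·sin69°·1 − 60·4.1 − 25·4.5 − 5·2.3 = 0 → R_y = 589.729/4.9 = 120.353 ≈ 120.4 kN.
ΣF_y = 0: L_y + 120.353 − 22.19·3.6 − 30·sin69° − 60 − 25 − 5 = 0 → L_y = 77.54 kN.
ΣF_x = 0: L_x + 30·cos69° = 0 → L_x = -10.75 kN.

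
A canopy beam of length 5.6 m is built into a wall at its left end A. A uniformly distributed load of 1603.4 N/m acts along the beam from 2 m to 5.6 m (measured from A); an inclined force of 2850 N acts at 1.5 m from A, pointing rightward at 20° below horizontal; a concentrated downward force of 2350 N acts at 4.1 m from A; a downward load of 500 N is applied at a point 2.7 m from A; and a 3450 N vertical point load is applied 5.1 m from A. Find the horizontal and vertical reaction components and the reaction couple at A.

A_x = -2678 N, A_y = 13050 N, M_A = 51980 N·m

Resultant of the distributed load: 1603.4 × 3.6 = 5772.24 N at 3.8 m from A.
ΣF_x = 0: A_x + 2850·cos20° = 0 → A_x = -2678 N.
ΣF_y = 0: A_y − 1603.4·3.6 − 2850·sin20° − 2350 − 500 − 3450 = 0 → A_y = 13050 N.
ΣM about A: M_A − (1603.4·3.6)·3.8 − 2850·sin20°·1.5 − 2350·4.1 − 500·2.7 − 3450·5.1 = 0 → M_A = 51980 N·m.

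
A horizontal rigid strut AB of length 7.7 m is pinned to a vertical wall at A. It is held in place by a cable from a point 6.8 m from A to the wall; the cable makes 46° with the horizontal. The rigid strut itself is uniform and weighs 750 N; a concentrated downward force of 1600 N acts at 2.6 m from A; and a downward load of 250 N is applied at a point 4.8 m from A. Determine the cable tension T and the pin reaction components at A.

T = 1686 N, A_x = 1171 N, A_y = 1387 N

ΣM about A: T·sin46°·6.8 − 750·3.85 − 1600·2.6 − 250·4.8 = 0 → T = 8247.5/(6.8·0.71934) = 1686.08 ≈ 1686 N.
ΣF_x = 0: A_x − T·cos46° = 0 → A_x = 1686.08 × 0.694658 = 1171 N.
ΣF_y = 0: A_y + T·sin46° − 750 − 1600 − 250 = 0 → A_y = 2600 − 1686.08 × 0.71934 = 1387 N.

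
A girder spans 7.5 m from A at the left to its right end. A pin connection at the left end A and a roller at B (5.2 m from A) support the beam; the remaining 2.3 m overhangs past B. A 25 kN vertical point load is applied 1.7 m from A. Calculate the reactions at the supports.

A_x = 0, A_y = 16.83 kN, B_y = 8.173 kN

Taking moments about A: B_y·5.2 − 25·1.7 = 0 → B_y = 42.5/5.2 = 8.17308 ≈ 8.173 kN.
ΣF_y = 0: A_y + 8.17308 − 25 = 0 → A_y = 16.83 kN.
ΣF_x = 0: no horizontal applied forces, so A_x = 0.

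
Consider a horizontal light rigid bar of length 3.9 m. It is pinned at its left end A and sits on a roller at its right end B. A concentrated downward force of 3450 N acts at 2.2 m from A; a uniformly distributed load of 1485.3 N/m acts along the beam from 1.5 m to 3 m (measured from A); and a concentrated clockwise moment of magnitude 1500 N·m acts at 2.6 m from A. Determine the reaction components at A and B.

A_x = 0, A_y = 2062 N, B_y = 3616 N

Resultant of the distributed load: 1485.3 × 1.5 = 2227.95 N at 2.25 m from A.
Taking moments about A: B_y·3.9 − 3450·2.2 − (1485.3·1.5)·2.25 − 1500 = 0 → B_y = 14102.8875/3.9 = 3616.13 ≈ 3616 N.
ΣF_y = 0: A_y + 3616.13 − 3450 − 1485.3·1.5 = 0 → A_y = 2062 N.
ΣF_x = 0: no horizontal applied forces, so A_x = 0.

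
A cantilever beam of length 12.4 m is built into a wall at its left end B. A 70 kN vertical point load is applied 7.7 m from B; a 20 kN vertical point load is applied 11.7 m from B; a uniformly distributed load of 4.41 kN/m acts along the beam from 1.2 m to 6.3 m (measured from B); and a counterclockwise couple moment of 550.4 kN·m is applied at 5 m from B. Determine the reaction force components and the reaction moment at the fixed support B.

B_x = 0, B_y = 112.5 kN, M_B = 306.9 kN·m

Resultant of the distributed load: 4.41 × 5.1 = 22.491 kN at 3.75 m from B.
ΣF_x = 0: B_x = 0.
ΣF_y = 0: B_y − 70 − 20 − 4.41·5.1 = 0 → B_y = 112.5 kN.
ΣM about B: M_B − 70·7.7 − 20·11.7 − (4.41·5.1)·3.75 + 550.4 = 0 → M_B = 306.9 kN·m.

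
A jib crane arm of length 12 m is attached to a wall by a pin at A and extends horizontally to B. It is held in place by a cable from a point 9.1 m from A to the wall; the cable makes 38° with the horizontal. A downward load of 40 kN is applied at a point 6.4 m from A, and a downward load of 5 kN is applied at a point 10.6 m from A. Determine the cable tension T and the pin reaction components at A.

ΣM about A: T·sin38°·9.1 − 40·6.4 − 5·10.6 = 0 → T = 309/(9.1·0.615661) = 55.1538 ≈ 55.15 kN.
ΣF_x = 0: A_x − T·cos38° = 0 → A_x = 55.1538 × 0.788011 = 43.46 kN.
ΣF_y = 0: A_y + T·sin38° − 40 − 5 = 0 → A_y = 45 − 55.1538 × 0.615661 = 11.04 kN.

T = 55.15 kN, A_x = 43.46 kN, A_y = 11.04 kN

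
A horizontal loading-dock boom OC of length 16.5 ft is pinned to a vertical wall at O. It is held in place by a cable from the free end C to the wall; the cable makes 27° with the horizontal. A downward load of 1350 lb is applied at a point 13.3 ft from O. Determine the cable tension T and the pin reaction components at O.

ΣM about O: T·sin27°·16.5 − 1350·13.3 = 0 → T = 17955/(16.5·0.45399) = 2396.93 ≈ 2397 lb.
ΣF_x = 0: O_x − T·cos27° = 0 → O_x = 2396.93 × 0.891007 = 2136 lb.
ΣF_y = 0: O_y + T·sin27° − 1350 = 0 → O_y = 1350 − 2396.93 × 0.45399 = 261.8 lb.

T = 2397 lb, O_x = 2136 lb, O_y = 261.8 lb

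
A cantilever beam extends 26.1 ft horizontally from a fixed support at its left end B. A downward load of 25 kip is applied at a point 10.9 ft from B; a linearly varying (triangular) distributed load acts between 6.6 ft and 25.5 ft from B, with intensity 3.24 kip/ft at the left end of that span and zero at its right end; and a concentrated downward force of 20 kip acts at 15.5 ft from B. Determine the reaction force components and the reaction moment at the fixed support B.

Resultant of the triangular load: ½ × 3.24 × 18.9 = 30.618 kip, acting at 12.9 ft from B (one-third of the span from the peak).
ΣF_x = 0: B_x = 0.
ΣF_y = 0: B_y − 25 − ½·3.24·18.9 − 20 = 0 → B_y = 75.62 kip.
ΣM about B: M_B − 25·10.9 − (½·3.24·18.9)·12.9 − 20·15.5 = 0 → M_B = 977.5 kip·ft.

B_x = 0, B_y = 75.62 kip, M_B = 977.5 kip·ft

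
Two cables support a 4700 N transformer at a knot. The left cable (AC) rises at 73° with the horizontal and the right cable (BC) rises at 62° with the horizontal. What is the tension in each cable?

ΣF_x = 0: −T_AC·cos73° + T_BC·cos62° = 0 → T_BC = 0.622768·T_AC.
ΣF_y = 0: T_AC·sin73° + T_BC·sin62° = 4700.
Substitute: T_AC·(0.956305 + 0.622768·0.882948) = 4700 → T_AC = 3120.48 ≈ 3120 N.
Then T_BC = 0.622768 × 3120.48 = 1943 N.

T_AC = 3120 N, T_BC = 1943 N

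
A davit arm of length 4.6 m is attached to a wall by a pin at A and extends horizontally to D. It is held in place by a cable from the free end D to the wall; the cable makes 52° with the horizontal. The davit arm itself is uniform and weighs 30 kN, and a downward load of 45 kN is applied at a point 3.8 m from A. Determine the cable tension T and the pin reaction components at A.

T = 66.21 kN, A_x = 40.76 kN, A_y = 22.83 kN

ΣM about A: T·sin52°·4.6 − 30·2.3 − 45·3.8 = 0 → T = 240/(4.6·0.788011) = 66.2096 ≈ 66.21 kN.
ΣF_x = 0: A_x − T·cos52° = 0 → A_x = 66.2096 × 0.615661 = 40.76 kN.
ΣF_y = 0: A_y + T·sin52° − 30 − 45 = 0 → A_y = 75 − 66.2096 × 0.788011 = 22.83 kN.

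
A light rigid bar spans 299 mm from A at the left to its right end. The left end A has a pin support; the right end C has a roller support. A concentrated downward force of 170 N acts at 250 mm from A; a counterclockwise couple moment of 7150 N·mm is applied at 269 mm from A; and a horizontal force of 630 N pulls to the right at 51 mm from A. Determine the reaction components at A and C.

A_x = -630.0 N, A_y = 51.77 N, C_y = 118.2 N

Taking moments about A: C_y·299 − 170·250 + 7150 = 0 → C_y = 35350/299 = 118.227 ≈ 118.2 N.
ΣF_y = 0: A_y + 118.227 − 170 = 0 → A_y = 51.77 N.
ΣF_x = 0: A_x + 630 = 0 → A_x = -630.0 N.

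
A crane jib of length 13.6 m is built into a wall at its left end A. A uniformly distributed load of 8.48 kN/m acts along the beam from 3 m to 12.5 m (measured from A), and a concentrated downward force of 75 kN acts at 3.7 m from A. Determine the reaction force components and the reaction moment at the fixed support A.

Resultant of the distributed load: 8.48 × 9.5 = 80.56 kN at 7.75 m from A.
ΣF_x = 0: A_x = 0.
ΣF_y = 0: A_y − 8.48·9.5 − 75 = 0 → A_y = 155.6 kN.
ΣM about A: M_A − (8.48·9.5)·7.75 − 75·3.7 = 0 → M_A = 901.8 kN·m.

A_x = 0, A_y = 155.6 kN, M_A = 901.8 kN·m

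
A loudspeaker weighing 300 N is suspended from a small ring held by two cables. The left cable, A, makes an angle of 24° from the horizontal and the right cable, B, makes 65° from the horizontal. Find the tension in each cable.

ΣF_x = 0: −T_A·cos24° + T_B·cos65° = 0 → T_B = 2.16163·T_A.
ΣF_y = 0: T_A·sin24° + T_B·sin65° = 300.
Substitute: T_A·(0.406737 + 2.16163·0.906308) = 300 → T_A = 126.805 ≈ 126.8 N.
Then T_B = 2.16163 × 126.805 = 274.1 N.

T_A = 126.8 N, T_B = 274.1 N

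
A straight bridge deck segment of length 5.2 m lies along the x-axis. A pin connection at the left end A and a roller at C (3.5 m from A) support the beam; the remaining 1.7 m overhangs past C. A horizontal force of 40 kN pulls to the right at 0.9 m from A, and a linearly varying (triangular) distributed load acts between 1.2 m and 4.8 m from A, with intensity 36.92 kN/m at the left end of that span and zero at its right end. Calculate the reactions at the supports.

A_x = -40.00 kN, A_y = 20.89 kN, C_y = 45.57 kN

Resultant of the triangular load: ½ × 36.92 × 3.6 = 66.456 kN, acting at 2.4 m from A (one-third of the span from the peak).
Taking moments about A: C_y·3.5 − (½·36.92·3.6)·2.4 = 0 → C_y = 159.4944/3.5 = 45.5698 ≈ 45.57 kN.
ΣF_y = 0: A_y + 45.5698 − ½·36.92·3.6 = 0 → A_y = 20.89 kN.
ΣF_x = 0: A_x + 40 = 0 → A_x = -40.00 kN.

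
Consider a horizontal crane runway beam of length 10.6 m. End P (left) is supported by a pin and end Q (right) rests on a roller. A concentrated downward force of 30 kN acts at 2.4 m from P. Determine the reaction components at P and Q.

ΣM about P: Q_y·10.6 − 30·2.4 = 0 → Q_y = 72/10.6 = 6.79245 ≈ 6.792 kN.
ΣF_y = 0: P_y + 6.79245 − 30 = 0 → P_y = 23.21 kN.
ΣF_x = 0: no horizontal applied forces, so P_x = 0.

P_x = 0, P_y = 23.21 kN, Q_y = 6.792 kN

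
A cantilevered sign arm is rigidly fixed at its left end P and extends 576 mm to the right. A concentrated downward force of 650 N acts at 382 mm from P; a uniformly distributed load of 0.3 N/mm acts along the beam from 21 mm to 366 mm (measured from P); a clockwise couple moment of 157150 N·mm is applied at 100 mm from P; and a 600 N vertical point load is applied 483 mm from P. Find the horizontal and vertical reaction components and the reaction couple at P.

Resultant of the distributed load: 0.3 × 345 = 103.5 N at 193.5 mm from P.
ΣF_x = 0: P_x = 0.
ΣF_y = 0: P_y − 650 − 0.3·345 − 600 = 0 → P_y = 1354 N.
ΣM about P: M_P − 650·382 − (0.3·345)·193.5 − 157150 − 600·483 = 0 → M_P = 715300 N·mm.

P_x = 0, P_y = 1354 N, M_P = 715300 N·mm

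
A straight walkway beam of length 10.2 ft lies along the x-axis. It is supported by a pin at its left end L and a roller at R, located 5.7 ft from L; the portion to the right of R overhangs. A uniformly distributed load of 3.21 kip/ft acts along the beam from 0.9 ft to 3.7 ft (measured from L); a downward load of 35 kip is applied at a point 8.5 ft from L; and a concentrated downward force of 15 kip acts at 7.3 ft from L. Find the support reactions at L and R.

Resultant of the distributed load: 3.21 × 2.8 = 8.988 kip at 2.3 ft from L.
ΣM about L: R_y·5.7 − (3.21·2.8)·2.3 − 35·8.5 − 15·7.3 = 0 → R_y = 427.6724/5.7 = 75.0302 ≈ 75.03 kip.
ΣF_y = 0: L_y + 75.0302 − 3.21·2.8 − 35 − 15 = 0 → L_y = -16.04 kip.
ΣF_x = 0: no horizontal applied forces, so L_x = 0.

L_x = 0, L_y = -16.04 kip, R_y = 75.03 kip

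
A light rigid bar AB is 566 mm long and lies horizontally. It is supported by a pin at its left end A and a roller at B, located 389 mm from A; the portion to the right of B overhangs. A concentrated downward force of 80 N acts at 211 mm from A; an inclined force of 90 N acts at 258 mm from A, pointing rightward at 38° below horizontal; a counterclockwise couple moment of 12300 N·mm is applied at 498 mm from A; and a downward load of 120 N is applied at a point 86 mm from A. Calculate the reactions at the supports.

Taking moments about A: B_y·389 − 80·211 − 90·sin38°·258 + 12300 − 120·86 = 0 → B_y = 29195.7/389 = 75.0532 ≈ 75.05 N.
ΣF_y = 0: A_y + 75.0532 − 80 − 90·sin38° − 120 = 0 → A_y = 180.4 N.
ΣF_x = 0: A_x + 90·cos38° = 0 → A_x = -70.92 N.

A_x = -70.92 N, A_y = 180.4 N, B_y = 75.05 N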